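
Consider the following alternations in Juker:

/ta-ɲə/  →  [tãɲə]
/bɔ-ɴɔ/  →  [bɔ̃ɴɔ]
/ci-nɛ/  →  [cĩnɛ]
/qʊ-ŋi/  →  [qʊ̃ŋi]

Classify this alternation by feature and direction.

The vowel /a/ surfaces as nasalised [ã] next to the following nasal /ɲ/ — it has acquired the [+nasal] feature of its neighbour.
The other forms show the same pattern: /ɔ/ → [ɔ̃] before /ɴ/; /i/ → [ĩ] before /n/; /ʊ/ → [ʊ̃] before /ŋ/ — each time a vowel is nasalised next to a following nasal.
Because the conditioning nasal is to the right of the vowel that changes, the process is regressive (anticipatory).

regressive nasality assimilation (vowel nasalisation)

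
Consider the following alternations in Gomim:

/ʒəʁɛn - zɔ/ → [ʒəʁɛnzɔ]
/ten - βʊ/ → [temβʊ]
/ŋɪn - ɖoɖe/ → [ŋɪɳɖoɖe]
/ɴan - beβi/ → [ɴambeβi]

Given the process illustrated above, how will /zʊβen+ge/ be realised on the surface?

The data show regressive place assimilation: /n/ → [m] before /β/; /n/ → [ɳ] before /ɖ/; /n/ → [m] before /b/. In each pair only place changes, matching the following consonant, while manner and voice stay constant.
No alternation appears in [ʒəʁɛnzɔ]: there the adjacent consonants already agree in place (/n/ and /z/ are both alveolar), so this form is consistent with the same rule.
The rule targets /n/ (voiced alveolar nasal), which sits before the trigger /g/ (velar).
Changing only its place to velar gives [ŋ] — the voiced velar nasal.

[zʊβeŋge]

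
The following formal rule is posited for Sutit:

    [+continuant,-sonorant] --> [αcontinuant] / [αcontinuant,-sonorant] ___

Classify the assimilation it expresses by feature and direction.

progressive manner assimilation

The rule copies [continuant] (continuancy) from the environment onto the target fricatives; since [±continuant] encodes the stop/fricative manner contrast, the assimilating dimension is manner.
The conditioning segment sits to the left of the focus bar, meaning the trigger precedes the segment that changes — progressive assimilation.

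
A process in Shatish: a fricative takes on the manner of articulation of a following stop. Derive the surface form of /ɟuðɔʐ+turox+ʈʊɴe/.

[ɟuðɔɖturokʈʊɴe]

The rule targets /ʐ/ (voiced retroflex fricative), which sits before the trigger /t/ (stop).
The voiced retroflex stop is [ɖ], so /ʐ/ → [ɖ].
The same rule applies at the second boundary: /x/ → [k] next to /ʈ/.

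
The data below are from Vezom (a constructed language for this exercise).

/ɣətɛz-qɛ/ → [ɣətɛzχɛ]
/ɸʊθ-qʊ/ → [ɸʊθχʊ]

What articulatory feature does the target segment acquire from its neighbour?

Underlying /q/ is realised as [χ] next to /z/; /z/ itself does not change.
/q/ is a stop while /z/ is a fricative; the output [χ] is a fricative, matching the trigger — so the feature that spreads is manner.
The same holds elsewhere in the data: /q/ → [χ] after /θ/ (stop → fricative, matching a fricative) — only manner changes, and always toward the preceding segment.

manner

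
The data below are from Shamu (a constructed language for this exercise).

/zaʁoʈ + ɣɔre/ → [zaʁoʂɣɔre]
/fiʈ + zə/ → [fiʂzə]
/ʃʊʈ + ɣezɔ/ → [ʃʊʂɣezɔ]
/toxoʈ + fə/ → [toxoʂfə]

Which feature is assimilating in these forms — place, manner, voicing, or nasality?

manner

Comparing underlying and surface forms, /ʈ/ → [ʂ] is the alternation; the neighbouring /ɣ/ is constant.
The change stop → fricative matches the manner of the following /ɣ/, identifying this as manner assimilation.
The same holds elsewhere in the data: /ʈ/ → [ʂ] before /z/ (stop → fricative, matching a fricative); /ʈ/ → [ʂ] before /f/ (stop → fricative, matching a fricative) — only manner changes, and always toward the following segment.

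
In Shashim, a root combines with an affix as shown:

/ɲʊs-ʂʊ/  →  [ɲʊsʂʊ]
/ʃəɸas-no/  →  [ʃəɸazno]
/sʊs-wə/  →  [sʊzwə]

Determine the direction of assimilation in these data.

regressive

Underlying /s/ is realised as [z] next to /n/; /n/ itself does not change.
/s/ is voiceless while /n/ is voiced; the output [z] is voiced, matching the trigger — so the feature that spreads is voicing.
Checking the remaining alternation: /s/ → [z] before /w/ (voiceless → voiced, matching voiced) — only voicing changes, and always toward the following segment.
Nothing changes in [ɲʊsʂʊ]: there the adjacent consonants already agree in voicing (/s/ and /ʂ/ are both voiceless), so this form is consistent with the same rule.
Since the segment that changes precedes the conditioning segment, the assimilation is regressive.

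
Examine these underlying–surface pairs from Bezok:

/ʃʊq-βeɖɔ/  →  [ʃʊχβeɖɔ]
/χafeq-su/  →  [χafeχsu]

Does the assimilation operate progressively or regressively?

regressive

Underlying /q/ is realised as [χ] next to /β/; /β/ itself does not change.
The change stop → fricative matches the manner of the following /β/, identifying this as manner assimilation.
The other alternating form patterns the same way: /q/ → [χ] before /s/ (stop → fricative, matching a fricative) — only manner changes, and always toward the following segment.
Since the segment that changes precedes the conditioning segment, the assimilation is regressive.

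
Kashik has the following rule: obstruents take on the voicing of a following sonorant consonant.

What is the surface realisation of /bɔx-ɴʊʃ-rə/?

/x/ is a voiceless velar fricative. The following trigger /ɴ/ is voiced, so /x/ must become voiced as well.
The voiced velar fricative is [ɣ], so /x/ → [ɣ].
The same rule applies at the second boundary: /ʃ/ → [ʒ] next to /r/.

[bɔɣɴʊʒrə]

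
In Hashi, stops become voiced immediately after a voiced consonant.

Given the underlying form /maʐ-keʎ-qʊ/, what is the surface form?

/k/ is a voiceless velar stop. The preceding trigger /ʐ/ is voiced, so /k/ must become voiced as well.
A voiced velar stop is [g], so the surface segment is [g].
The same rule applies at the second boundary: /q/ → [ɢ] next to /ʎ/.

[maʐgeʎɢʊ]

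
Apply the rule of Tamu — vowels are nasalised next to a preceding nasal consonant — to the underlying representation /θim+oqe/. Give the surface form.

[θimõqe]

The vowel /o/ is adjacent to the preceding nasal /m/, so it acquires [+nasal] and surfaces as [õ].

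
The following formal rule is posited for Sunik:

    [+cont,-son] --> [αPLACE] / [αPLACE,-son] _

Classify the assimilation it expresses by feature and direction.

The shared variable α links the value of the place features (abbreviated [PLACE]) on the target to the same value on the neighbouring segment, so place is the feature that assimilates.
The conditioning segment sits to the left of the focus bar, meaning the trigger precedes the segment that changes — progressive assimilation.

progressive place assimilation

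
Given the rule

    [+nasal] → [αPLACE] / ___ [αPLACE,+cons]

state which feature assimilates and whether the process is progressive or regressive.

The rule copies the place features (abbreviated [PLACE]) from the environment onto the target, so the assimilating feature is place.
The conditioning segment sits to the right of the focus bar, meaning the trigger follows the segment that changes — regressive assimilation.

regressive place assimilation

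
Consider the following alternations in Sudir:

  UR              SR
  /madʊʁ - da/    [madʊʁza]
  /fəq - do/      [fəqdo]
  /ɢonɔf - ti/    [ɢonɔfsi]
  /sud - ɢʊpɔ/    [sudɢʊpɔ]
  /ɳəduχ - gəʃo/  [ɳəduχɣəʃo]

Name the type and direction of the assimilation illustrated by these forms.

Underlying /d/ is realised as [z] next to /ʁ/; /ʁ/ itself does not change.
/d/ is a stop while /ʁ/ is a fricative; the output [z] is a fricative, matching the trigger — so the feature that spreads is manner.
Place and voice are unchanged, so the assimilation is partial, not total.
The other alternating forms pattern the same way: /t/ → [s] after /f/ (stop → fricative, matching a fricative); /g/ → [ɣ] after /χ/ (stop → fricative, matching a fricative) — only manner changes, and always toward the preceding segment.
No alternation appears in [fəqdo], [sudɢʊpɔ]: there the adjacent consonants already agree in manner (/d/ and /q/ are both stops; /ɢ/ and /d/ are both stops), so these forms are consistent with the same rule.
Since the segment that changes follows the conditioning segment, the assimilation is progressive.

progressive manner assimilation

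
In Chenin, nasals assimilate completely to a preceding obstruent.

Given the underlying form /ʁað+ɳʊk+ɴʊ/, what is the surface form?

[ʁaððʊkkʊ]

/ɳ/ is the segment targeted by the rule; it sits immediately after /ð/, so it assimilates completely and surfaces as [ð].
The same rule applies at the second boundary: /ɴ/ → [k] next to /k/.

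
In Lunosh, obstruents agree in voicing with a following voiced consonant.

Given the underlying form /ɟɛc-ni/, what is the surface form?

[ɟɛɟni]

The rule targets /c/ (voiceless palatal stop), which sits before the trigger /n/ (voiced).
The voiced palatal stop is [ɟ], so /c/ → [ɟ].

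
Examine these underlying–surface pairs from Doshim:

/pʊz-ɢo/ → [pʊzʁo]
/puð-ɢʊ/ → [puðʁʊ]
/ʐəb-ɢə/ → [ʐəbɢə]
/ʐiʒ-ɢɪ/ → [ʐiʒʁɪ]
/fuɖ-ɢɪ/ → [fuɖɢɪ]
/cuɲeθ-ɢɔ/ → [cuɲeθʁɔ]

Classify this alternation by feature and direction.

Underlying /ɢ/ is realised as [ʁ] next to /z/; /z/ itself does not change.
The change stop → fricative matches the manner of the preceding /z/, identifying this as manner assimilation.
Place and voice are unchanged, so the assimilation is partial, not total.
The other alternating forms pattern the same way: /ɢ/ → [ʁ] after /ð/ (stop → fricative, matching a fricative); /ɢ/ → [ʁ] after /ʒ/ (stop → fricative, matching a fricative); /ɢ/ → [ʁ] after /θ/ (stop → fricative, matching a fricative) — only manner changes, and always toward the preceding segment.
Nothing changes in [ʐəbɢə], [fuɖɢɪ]: there the adjacent consonants already agree in manner (/ɢ/ and /b/ are both stops; /ɢ/ and /ɖ/ are both stops), so these forms are consistent with the same rule.
The trigger is the preceding segment, so the direction is progressive (perseverative).

progressive manner assimilation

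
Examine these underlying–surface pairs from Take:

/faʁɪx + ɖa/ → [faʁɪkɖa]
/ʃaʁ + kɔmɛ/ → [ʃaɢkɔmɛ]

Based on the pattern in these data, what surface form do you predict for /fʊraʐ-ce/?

[fʊraɖce]

The data show regressive manner assimilation: /x/ → [k] before /ɖ/; /ʁ/ → [ɢ] before /k/. In each pair only manner changes, matching the following consonant, while place and voice stay constant.
/ʐ/ is a voiced retroflex fricative. The following trigger /c/ is a stop, so /ʐ/ must become a stop as well.
A voiced retroflex stop is [ɖ], so the surface segment is [ɖ].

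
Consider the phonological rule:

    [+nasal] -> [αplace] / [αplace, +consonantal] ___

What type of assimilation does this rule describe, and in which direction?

progressive place assimilation

The shared variable α links the value of the place features (abbreviated [place]) on the target to the same value on the neighbouring segment, so place is the feature that assimilates.
The conditioning segment sits to the left of the focus bar, meaning the trigger precedes the segment that changes — progressive assimilation.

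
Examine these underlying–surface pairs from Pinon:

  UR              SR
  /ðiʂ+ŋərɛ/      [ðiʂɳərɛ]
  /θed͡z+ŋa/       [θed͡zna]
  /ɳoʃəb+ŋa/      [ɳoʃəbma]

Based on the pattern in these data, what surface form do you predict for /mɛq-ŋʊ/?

[mɛqɴʊ]

The data show progressive place assimilation: /ŋ/ → [ɳ] after /ʂ/; /ŋ/ → [n] after /d͡z/; /ŋ/ → [m] after /b/. In each pair only place changes, matching the preceding consonant, while manner and voice stay constant.
/ŋ/ is a voiced velar nasal. The preceding trigger /q/ is uvular, so /ŋ/ must become uvular as well.
Changing only its place to uvular gives [ɴ] — the voiced uvular nasal.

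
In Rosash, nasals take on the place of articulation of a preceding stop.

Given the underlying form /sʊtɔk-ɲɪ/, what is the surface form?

The rule targets /ɲ/ (voiced palatal nasal), which sits after the trigger /k/ (velar).
Changing only its place to velar gives [ŋ] — the voiced velar nasal.

[sʊtɔkŋɪ]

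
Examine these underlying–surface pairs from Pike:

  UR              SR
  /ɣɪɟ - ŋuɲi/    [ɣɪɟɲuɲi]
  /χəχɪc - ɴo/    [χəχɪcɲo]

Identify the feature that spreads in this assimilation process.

Comparing underlying and surface forms, /ŋ/ → [ɲ] is the alternation; the neighbouring /ɟ/ is constant.
/ŋ/ is velar while /ɟ/ is palatal; the output [ɲ] is palatal, matching the trigger — so the feature that spreads is place.
Checking the remaining alternation: /ɴ/ → [ɲ] after /c/ (uvular → palatal, matching palatal) — only place changes, and always toward the preceding segment.

place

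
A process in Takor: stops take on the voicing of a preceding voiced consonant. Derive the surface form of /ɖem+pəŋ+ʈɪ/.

[ɖembəŋɖɪ]

The rule targets /p/ (voiceless bilabial stop), which sits after the trigger /m/ (voiced).
The voiced bilabial stop is [b], so /p/ → [b].
At the second juncture, /ʈ/ likewise becomes [ɖ] adjacent to /ŋ/.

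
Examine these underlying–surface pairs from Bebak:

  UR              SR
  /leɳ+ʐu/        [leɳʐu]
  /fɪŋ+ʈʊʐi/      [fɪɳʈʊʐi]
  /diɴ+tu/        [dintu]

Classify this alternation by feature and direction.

Underlying /ŋ/ is realised as [ɳ] next to /ʈ/; /ʈ/ itself does not change.
The change velar → retroflex matches the place of the following /ʈ/, identifying this as place assimilation.
Manner and voice are unchanged, so the assimilation is partial, not total.
Checking the remaining alternation: /ɴ/ → [n] before /t/ (uvular → alveolar, matching alveolar) — only place changes, and always toward the following segment.
Nothing changes in [leɳʐu]: there the adjacent consonants already agree in place (/ɳ/ and /ʐ/ are both retroflex), so this form is consistent with the same rule.
The trigger is the following segment, so the direction is regressive (anticipatory).

regressive place assimilation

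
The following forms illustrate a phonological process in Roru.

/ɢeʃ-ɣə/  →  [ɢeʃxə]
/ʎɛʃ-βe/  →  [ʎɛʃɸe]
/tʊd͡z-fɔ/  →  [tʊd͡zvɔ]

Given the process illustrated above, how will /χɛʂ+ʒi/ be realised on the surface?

[χɛʂʃi]

The data show progressive voicing assimilation: /ɣ/ → [x] after /ʃ/; /β/ → [ɸ] after /ʃ/; /f/ → [v] after /d͡z/. In each pair only voicing changes, matching the preceding consonant, while place and manner stay constant.
The rule targets /ʒ/ (voiced postalveolar fricative), which sits after the trigger /ʂ/ (voiceless).
A voiceless postalveolar fricative is [ʃ], so the surface segment is [ʃ].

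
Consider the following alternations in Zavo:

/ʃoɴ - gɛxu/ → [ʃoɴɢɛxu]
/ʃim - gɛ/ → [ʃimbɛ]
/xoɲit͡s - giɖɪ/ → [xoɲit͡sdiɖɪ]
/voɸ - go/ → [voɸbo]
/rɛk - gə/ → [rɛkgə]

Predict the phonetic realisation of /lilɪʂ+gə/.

[lilɪʂɖə]

The data show progressive place assimilation: /g/ → [ɢ] after /ɴ/; /g/ → [b] after /m/; /g/ → [d] after /t͡s/; /g/ → [b] after /ɸ/. In each pair only place changes, matching the preceding consonant, while manner and voice stay constant.
Nothing changes in [rɛkgə]: there the adjacent consonants already agree in place (/g/ and /k/ are both velar), so this form is consistent with the same rule.
/g/ is a voiced velar stop. The preceding trigger /ʂ/ is retroflex, so /g/ must become retroflex as well.
The voiced retroflex stop is [ɖ], so /g/ → [ɖ].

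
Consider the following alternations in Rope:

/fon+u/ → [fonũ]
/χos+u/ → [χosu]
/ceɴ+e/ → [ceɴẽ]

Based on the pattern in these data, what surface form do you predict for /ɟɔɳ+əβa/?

[ɟɔɳə̃βa]

The data show progressive nasality assimilation (vowel nasalisation): /u/ → [ũ] after /n/; /e/ → [ẽ] after /ɴ/ — a vowel is nasalised by an immediately preceding nasal consonant.
No change occurs in [χosu] because the vowel at the boundary is adjacent to an oral consonant, not a nasal (/u/ next to /s/).
/ə/ sits next to the nasal /ɳ/ and is therefore nasalised to [ə̃].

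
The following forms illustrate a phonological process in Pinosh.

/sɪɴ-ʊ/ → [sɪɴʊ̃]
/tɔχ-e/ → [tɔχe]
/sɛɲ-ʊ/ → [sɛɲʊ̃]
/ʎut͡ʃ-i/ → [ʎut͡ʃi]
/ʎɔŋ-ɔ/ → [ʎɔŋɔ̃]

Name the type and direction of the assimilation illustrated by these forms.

progressive nasality assimilation (vowel nasalisation)

The vowel /ʊ/ surfaces as nasalised [ʊ̃] next to the preceding nasal /ɴ/ — it has acquired the [+nasal] feature of its neighbour.
The other forms show the same pattern: /ʊ/ → [ʊ̃] after /ɲ/; /ɔ/ → [ɔ̃] after /ŋ/ — each time a vowel is nasalised next to a preceding nasal.
No change occurs in [tɔχe], [ʎut͡ʃi] because the vowel at the boundary is adjacent to an oral consonant, not a nasal (/e/ next to /χ/; /i/ next to /t͡ʃ/).
Because the conditioning nasal is to the left of the vowel that changes, the process is progressive (perseverative).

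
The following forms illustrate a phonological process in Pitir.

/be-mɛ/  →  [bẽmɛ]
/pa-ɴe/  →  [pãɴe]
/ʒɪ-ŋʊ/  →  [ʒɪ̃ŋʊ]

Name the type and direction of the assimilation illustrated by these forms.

The vowel /e/ surfaces as nasalised [ẽ] next to the following nasal /m/ — it has acquired the [+nasal] feature of its neighbour.
Likewise in the remaining data: /a/ → [ã] before /ɴ/; /ɪ/ → [ɪ̃] before /ŋ/ — each time a vowel is nasalised next to a following nasal.
Because the conditioning nasal is to the right of the vowel that changes, the process is regressive (anticipatory).

regressive nasality assimilation (vowel nasalisation)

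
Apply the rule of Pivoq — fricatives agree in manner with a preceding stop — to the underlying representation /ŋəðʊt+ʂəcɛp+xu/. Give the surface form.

[ŋəðʊtʈəcɛpku]

The rule targets /ʂ/ (voiceless retroflex fricative), which sits after the trigger /t/ (stop).
A voiceless retroflex stop is [ʈ], so the surface segment is [ʈ].
The same rule applies at the second boundary: /x/ → [k] next to /p/.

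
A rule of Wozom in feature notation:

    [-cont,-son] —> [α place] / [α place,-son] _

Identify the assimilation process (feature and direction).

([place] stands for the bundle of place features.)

progressive place assimilation

The shared variable α links the value of the place features (abbreviated [place]) on the target to the same value on the neighbouring segment, so place is the feature that assimilates.
Since the environment is written before the underscore, the trigger precedes the target; the direction is progressive.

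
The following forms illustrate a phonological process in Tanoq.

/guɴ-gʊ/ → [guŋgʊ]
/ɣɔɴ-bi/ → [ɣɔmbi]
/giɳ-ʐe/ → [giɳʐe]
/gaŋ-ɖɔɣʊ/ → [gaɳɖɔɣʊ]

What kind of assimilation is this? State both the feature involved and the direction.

The segment that alternates is /ɴ/, which surfaces as [ŋ] when adjacent to /g/.
/ɴ/ is uvular while /g/ is velar; the output [ŋ] is velar, matching the trigger — so the feature that spreads is place.
Manner and voice are unchanged, so the assimilation is partial, not total.
Checking the remaining alternations: /ɴ/ → [m] before /b/ (uvular → bilabial, matching bilabial); /ŋ/ → [ɳ] before /ɖ/ (velar → retroflex, matching retroflex) — only place changes, and always toward the following segment.
No alternation appears in [giɳʐe]: there the adjacent consonants already agree in place (/ɳ/ and /ʐ/ are both retroflex), so this form is consistent with the same rule.
Since the segment that changes precedes the conditioning segment, the assimilation is regressive.

regressive place assimilation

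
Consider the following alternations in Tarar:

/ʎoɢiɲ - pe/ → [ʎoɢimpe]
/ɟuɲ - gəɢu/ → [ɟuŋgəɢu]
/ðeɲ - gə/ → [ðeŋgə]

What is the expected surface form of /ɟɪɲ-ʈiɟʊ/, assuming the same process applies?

The data show regressive place assimilation: /ɲ/ → [m] before /p/; /ɲ/ → [ŋ] before /g/. In each pair only place changes, matching the following consonant, while manner and voice stay constant.
The rule targets /ɲ/ (voiced palatal nasal), which sits before the trigger /ʈ/ (retroflex).
Changing only its place to retroflex gives [ɳ] — the voiced retroflex nasal.

[ɟɪɳʈiɟʊ]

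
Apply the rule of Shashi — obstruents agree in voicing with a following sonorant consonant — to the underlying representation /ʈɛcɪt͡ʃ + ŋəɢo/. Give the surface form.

[ʈɛcɪd͡ʒŋəɢo]

/t͡ʃ/ is a voiceless postalveolar affricate. The following trigger /ŋ/ is voiced, so /t͡ʃ/ must become voiced as well.
A voiced postalveolar affricate is [d͡ʒ], so the surface segment is [d͡ʒ].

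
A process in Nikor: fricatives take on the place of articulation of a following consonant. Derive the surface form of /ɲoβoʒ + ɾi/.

The rule targets /ʒ/ (voiced postalveolar fricative), which sits before the trigger /ɾ/ (alveolar).
The voiced alveolar fricative is [z], so /ʒ/ → [z].

[ɲoβozɾi]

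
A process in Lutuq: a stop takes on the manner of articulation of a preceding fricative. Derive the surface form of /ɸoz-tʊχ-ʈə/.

/t/ is a voiceless alveolar stop. The preceding trigger /z/ is a fricative, so /t/ must become a fricative as well.
The voiceless alveolar fricative is [s], so /t/ → [s].
The same rule applies at the second boundary: /ʈ/ → [ʂ] next to /χ/.

[ɸozsʊχʂə]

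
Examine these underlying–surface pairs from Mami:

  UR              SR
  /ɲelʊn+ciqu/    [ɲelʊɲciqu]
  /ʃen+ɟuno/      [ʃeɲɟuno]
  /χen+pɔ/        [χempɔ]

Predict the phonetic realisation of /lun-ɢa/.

The data show regressive place assimilation: /n/ → [ɲ] before /c/; /n/ → [ɲ] before /ɟ/; /n/ → [m] before /p/. In each pair only place changes, matching the following consonant, while manner and voice stay constant.
/n/ is a voiced alveolar nasal. The following trigger /ɢ/ is uvular, so /n/ must become uvular as well.
Changing only its place to uvular gives [ɴ] — the voiced uvular nasal.

[luɴɢa]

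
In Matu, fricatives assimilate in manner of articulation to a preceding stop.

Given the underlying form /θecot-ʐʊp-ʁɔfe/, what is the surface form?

/ʐ/ is a voiced retroflex fricative. The preceding trigger /t/ is a stop, so /ʐ/ must become a stop as well.
The voiced retroflex stop is [ɖ], so /ʐ/ → [ɖ].
The same rule applies at the second boundary: /ʁ/ → [ɢ] next to /p/.

[θecotɖʊpɢɔfe]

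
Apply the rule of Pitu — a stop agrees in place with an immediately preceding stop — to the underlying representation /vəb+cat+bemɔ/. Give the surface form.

[vəbpatdemɔ]

The rule targets /c/ (voiceless palatal stop), which sits after the trigger /b/ (bilabial).
Changing only its place to bilabial gives [p] — the voiceless bilabial stop.
The same rule applies at the second boundary: /b/ → [d] next to /t/.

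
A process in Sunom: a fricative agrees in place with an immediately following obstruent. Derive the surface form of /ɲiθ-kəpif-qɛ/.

[ɲixkəpiχqɛ]

/θ/ is a voiceless dental fricative. The following trigger /k/ is velar, so /θ/ must become velar as well.
A voiceless velar fricative is [x], so the surface segment is [x].
At the second juncture, /f/ likewise becomes [χ] adjacent to /q/.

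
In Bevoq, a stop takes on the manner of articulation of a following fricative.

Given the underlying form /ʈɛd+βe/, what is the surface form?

[ʈɛzβe]

/d/ is a voiced alveolar stop. The following trigger /β/ is a fricative, so /d/ must become a fricative as well.
Changing only its manner to fricative gives [z] — the voiced alveolar fricative.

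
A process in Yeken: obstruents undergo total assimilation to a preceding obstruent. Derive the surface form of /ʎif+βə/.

/β/ is the segment targeted by the rule; it sits immediately after /f/, so it assimilates completely and surfaces as [f].

[ʎiffə]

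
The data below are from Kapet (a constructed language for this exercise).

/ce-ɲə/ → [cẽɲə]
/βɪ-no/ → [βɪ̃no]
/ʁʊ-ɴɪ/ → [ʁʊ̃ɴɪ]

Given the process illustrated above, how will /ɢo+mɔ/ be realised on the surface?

[ɢõmɔ]

The data show regressive nasality assimilation (vowel nasalisation): /e/ → [ẽ] before /ɲ/; /ɪ/ → [ɪ̃] before /n/; /ʊ/ → [ʊ̃] before /ɴ/ — a vowel is nasalised by an immediately following nasal consonant.
The vowel /o/ is adjacent to the following nasal /m/, so it acquires [+nasal] and surfaces as [õ].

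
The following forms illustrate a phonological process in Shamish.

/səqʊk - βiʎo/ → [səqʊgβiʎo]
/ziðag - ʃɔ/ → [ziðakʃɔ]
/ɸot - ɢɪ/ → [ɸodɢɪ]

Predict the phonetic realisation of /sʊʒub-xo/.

[sʊʒupxo]

The data show regressive voicing assimilation: /k/ → [g] before /β/; /g/ → [k] before /ʃ/; /t/ → [d] before /ɢ/. In each pair only voicing changes, matching the following consonant, while place and manner stay constant.
/b/ is a voiced bilabial stop. The following trigger /x/ is voiceless, so /b/ must become voiceless as well.
The voiceless bilabial stop is [p], so /b/ → [p].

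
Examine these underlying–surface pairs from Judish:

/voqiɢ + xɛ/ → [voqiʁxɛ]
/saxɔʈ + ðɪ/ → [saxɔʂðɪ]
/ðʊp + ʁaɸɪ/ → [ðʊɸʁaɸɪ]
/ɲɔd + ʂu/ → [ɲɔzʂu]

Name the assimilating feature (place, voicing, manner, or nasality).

The segment that alternates is /ɢ/, which surfaces as [ʁ] when adjacent to /x/.
/ɢ/ is a stop while /x/ is a fricative; the output [ʁ] is a fricative, matching the trigger — so the feature that spreads is manner.
The other alternating forms pattern the same way: /ʈ/ → [ʂ] before /ð/ (stop → fricative, matching a fricative); /p/ → [ɸ] before /ʁ/ (stop → fricative, matching a fricative); /d/ → [z] before /ʂ/ (stop → fricative, matching a fricative) — only manner changes, and always toward the following segment.

manner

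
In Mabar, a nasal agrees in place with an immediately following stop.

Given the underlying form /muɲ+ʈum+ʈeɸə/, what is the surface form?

[muɳʈuɳʈeɸə]

The rule targets /ɲ/ (voiced palatal nasal), which sits before the trigger /ʈ/ (retroflex).
A voiced retroflex nasal is [ɳ], so the surface segment is [ɳ].
The same rule applies at the second boundary: /m/ → [ɳ] next to /ʈ/.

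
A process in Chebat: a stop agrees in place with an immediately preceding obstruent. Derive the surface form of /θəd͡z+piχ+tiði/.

[θəd͡ztiχqiði]

/p/ is a voiceless bilabial stop. The preceding trigger /d͡z/ is alveolar, so /p/ must become alveolar as well.
A voiceless alveolar stop is [t], so the surface segment is [t].
At the second juncture, /t/ likewise becomes [q] adjacent to /χ/.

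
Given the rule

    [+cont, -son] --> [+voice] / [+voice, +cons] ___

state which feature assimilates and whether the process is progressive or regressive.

The target ([+cont, -son], fricatives) acquires [+voice] next to a voiced consonant ([+voice, +cons]) — it takes on the voicing of its neighbour, so the feature that spreads is voicing.
Since the environment is written before the underscore, the trigger precedes the target; the direction is progressive.

progressive voicing assimilation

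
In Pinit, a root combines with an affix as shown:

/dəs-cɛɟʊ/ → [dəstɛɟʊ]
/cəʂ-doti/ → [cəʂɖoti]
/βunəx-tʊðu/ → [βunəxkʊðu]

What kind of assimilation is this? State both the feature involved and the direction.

progressive place assimilation

Underlying /c/ is realised as [t] next to /s/; /s/ itself does not change.
The change palatal → alveolar matches the place of the preceding /s/, identifying this as place assimilation.
Manner and voice are unchanged, so the assimilation is partial, not total.
Checking the remaining alternations: /d/ → [ɖ] after /ʂ/ (alveolar → retroflex, matching retroflex); /t/ → [k] after /x/ (alveolar → velar, matching velar) — only place changes, and always toward the preceding segment.
Since the segment that changes follows the conditioning segment, the assimilation is progressive.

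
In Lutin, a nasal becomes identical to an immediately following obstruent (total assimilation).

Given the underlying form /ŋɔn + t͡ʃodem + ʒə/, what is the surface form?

/n/ is the segment targeted by the rule; it sits immediately before /t͡ʃ/, so it assimilates completely and surfaces as [t͡ʃ].
At the second juncture, /m/ likewise becomes [ʒ] adjacent to /ʒ/.

[ŋɔt͡ʃt͡ʃodeʒʒə]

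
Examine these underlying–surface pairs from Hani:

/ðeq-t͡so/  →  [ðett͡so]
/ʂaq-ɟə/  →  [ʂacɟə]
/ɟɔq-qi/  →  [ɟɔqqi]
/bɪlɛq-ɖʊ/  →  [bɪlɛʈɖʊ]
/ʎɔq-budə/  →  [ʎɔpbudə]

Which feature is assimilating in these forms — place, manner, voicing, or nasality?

place

Underlying /q/ is realised as [t] next to /t͡s/; /t͡s/ itself does not change.
/q/ is uvular while /t͡s/ is alveolar; the output [t] is alveolar, matching the trigger — so the feature that spreads is place.
Checking the remaining alternations: /q/ → [c] before /ɟ/ (uvular → palatal, matching palatal); /q/ → [ʈ] before /ɖ/ (uvular → retroflex, matching retroflex); /q/ → [p] before /b/ (uvular → bilabial, matching bilabial) — only place changes, and always toward the following segment.
Nothing changes in [ɟɔqqi]: there the adjacent consonants already agree in place (/q/ and /q/ are both uvular), so this form is consistent with the same rule.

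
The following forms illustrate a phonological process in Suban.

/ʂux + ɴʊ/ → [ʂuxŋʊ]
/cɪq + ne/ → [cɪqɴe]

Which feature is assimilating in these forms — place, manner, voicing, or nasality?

The segment that alternates is /ɴ/, which surfaces as [ŋ] when adjacent to /x/.
/ɴ/ is uvular while /x/ is velar; the output [ŋ] is velar, matching the trigger — so the feature that spreads is place.
The other alternating form patterns the same way: /n/ → [ɴ] after /q/ (alveolar → uvular, matching uvular) — only place changes, and always toward the preceding segment.

place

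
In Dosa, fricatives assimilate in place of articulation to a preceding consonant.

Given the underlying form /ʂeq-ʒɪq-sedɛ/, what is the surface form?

[ʂeqʁɪqχedɛ]

/ʒ/ is a voiced postalveolar fricative. The preceding trigger /q/ is uvular, so /ʒ/ must become uvular as well.
The voiced uvular fricative is [ʁ], so /ʒ/ → [ʁ].
At the second juncture, /s/ likewise becomes [χ] adjacent to /q/.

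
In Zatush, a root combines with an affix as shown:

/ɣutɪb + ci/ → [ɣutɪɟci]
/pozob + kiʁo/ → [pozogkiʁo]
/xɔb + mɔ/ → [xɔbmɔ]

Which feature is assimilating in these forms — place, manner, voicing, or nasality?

place

The segment that alternates is /b/, which surfaces as [ɟ] when adjacent to /c/.
/b/ is bilabial while /c/ is palatal; the output [ɟ] is palatal, matching the trigger — so the feature that spreads is place.
Checking the remaining alternation: /b/ → [g] before /k/ (bilabial → velar, matching velar) — only place changes, and always toward the following segment.
Nothing changes in [xɔbmɔ]: there the adjacent consonants already agree in place (/b/ and /m/ are both bilabial), so this form is consistent with the same rule.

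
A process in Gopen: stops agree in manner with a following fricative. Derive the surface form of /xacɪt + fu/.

The rule targets /t/ (voiceless alveolar stop), which sits before the trigger /f/ (fricative).
A voiceless alveolar fricative is [s], so the surface segment is [s].

[xacɪsfu]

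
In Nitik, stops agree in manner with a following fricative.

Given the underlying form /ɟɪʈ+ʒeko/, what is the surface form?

The rule targets /ʈ/ (voiceless retroflex stop), which sits before the trigger /ʒ/ (fricative).
The voiceless retroflex fricative is [ʂ], so /ʈ/ → [ʂ].

[ɟɪʂʒeko]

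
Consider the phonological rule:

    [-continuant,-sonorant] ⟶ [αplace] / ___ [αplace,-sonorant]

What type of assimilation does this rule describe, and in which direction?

regressive place assimilation

The rule copies the place features (abbreviated [place]) from the environment onto the target, so the assimilating feature is place.
Since the environment is written after the underscore, the trigger follows the target; the direction is regressive.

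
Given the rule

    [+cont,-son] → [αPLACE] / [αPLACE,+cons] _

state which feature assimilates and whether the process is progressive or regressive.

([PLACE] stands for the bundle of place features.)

progressive place assimilation

The shared variable α links the value of the place features (abbreviated [PLACE]) on the target to the same value on the neighbouring segment, so place is the feature that assimilates.
The conditioning segment sits to the left of the focus bar, meaning the trigger precedes the segment that changes — progressive assimilation.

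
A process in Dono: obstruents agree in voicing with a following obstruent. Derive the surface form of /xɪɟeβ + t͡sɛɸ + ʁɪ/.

[xɪɟeɸt͡sɛβʁɪ]

/β/ is a voiced bilabial fricative. The following trigger /t͡s/ is voiceless, so /β/ must become voiceless as well.
Changing only its voicing to voiceless gives [ɸ] — the voiceless bilabial fricative.
At the second juncture, /ɸ/ likewise becomes [β] adjacent to /ʁ/.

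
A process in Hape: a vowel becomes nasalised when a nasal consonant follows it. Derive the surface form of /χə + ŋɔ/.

/ə/ sits next to the nasal /ŋ/ and is therefore nasalised to [ə̃].

[χə̃ŋɔ]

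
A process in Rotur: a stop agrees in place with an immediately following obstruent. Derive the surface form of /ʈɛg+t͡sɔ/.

/g/ is a voiced velar stop. The following trigger /t͡s/ is alveolar, so /g/ must become alveolar as well.
A voiced alveolar stop is [d], so the surface segment is [d].

[ʈɛdt͡sɔ]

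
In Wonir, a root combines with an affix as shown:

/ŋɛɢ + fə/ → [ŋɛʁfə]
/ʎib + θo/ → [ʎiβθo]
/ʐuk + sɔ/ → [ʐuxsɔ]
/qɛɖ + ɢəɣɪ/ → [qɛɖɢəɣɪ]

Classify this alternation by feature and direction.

regressive manner assimilation

The segment that alternates is /ɢ/, which surfaces as [ʁ] when adjacent to /f/.
The change stop → fricative matches the manner of the following /f/, identifying this as manner assimilation.
Place and voice are unchanged, so the assimilation is partial, not total.
Checking the remaining alternations: /b/ → [β] before /θ/ (stop → fricative, matching a fricative); /k/ → [x] before /s/ (stop → fricative, matching a fricative) — only manner changes, and always toward the following segment.
No alternation appears in [qɛɖɢəɣɪ]: there the adjacent consonants already agree in manner (/ɖ/ and /ɢ/ are both stops), so this form is consistent with the same rule.
Since the segment that changes precedes the conditioning segment, the assimilation is regressive.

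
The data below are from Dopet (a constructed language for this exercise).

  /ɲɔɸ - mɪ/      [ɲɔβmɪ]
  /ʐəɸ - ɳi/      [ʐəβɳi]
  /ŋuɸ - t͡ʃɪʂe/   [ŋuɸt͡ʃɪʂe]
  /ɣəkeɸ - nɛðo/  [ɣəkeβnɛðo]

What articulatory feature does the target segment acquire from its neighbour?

Underlying /ɸ/ is realised as [β] next to /m/; /m/ itself does not change.
/ɸ/ is voiceless while /m/ is voiced; the output [β] is voiced, matching the trigger — so the feature that spreads is voicing.
Checking the remaining alternations: /ɸ/ → [β] before /ɳ/ (voiceless → voiced, matching voiced); /ɸ/ → [β] before /n/ (voiceless → voiced, matching voiced) — only voicing changes, and always toward the following segment.
No alternation appears in [ŋuɸt͡ʃɪʂe]: there the adjacent consonants already agree in voicing (/ɸ/ and /t͡ʃ/ are both voiceless), so this form is consistent with the same rule.

voicing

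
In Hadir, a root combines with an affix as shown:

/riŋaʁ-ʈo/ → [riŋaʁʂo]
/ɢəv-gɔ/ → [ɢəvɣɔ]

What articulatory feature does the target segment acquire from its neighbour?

Comparing underlying and surface forms, /ʈ/ → [ʂ] is the alternation; the neighbouring /ʁ/ is constant.
/ʈ/ is a stop while /ʁ/ is a fricative; the output [ʂ] is a fricative, matching the trigger — so the feature that spreads is manner.
The same holds elsewhere in the data: /g/ → [ɣ] after /v/ (stop → fricative, matching a fricative) — only manner changes, and always toward the preceding segment.

manner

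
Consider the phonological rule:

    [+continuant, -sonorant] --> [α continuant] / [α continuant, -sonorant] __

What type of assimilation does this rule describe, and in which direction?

progressive manner assimilation

The rule copies [continuant] (continuancy) from the environment onto the target fricatives; since [±continuant] encodes the stop/fricative manner contrast, the assimilating dimension is manner.
Since the environment is written before the underscore, the trigger precedes the target; the direction is progressive.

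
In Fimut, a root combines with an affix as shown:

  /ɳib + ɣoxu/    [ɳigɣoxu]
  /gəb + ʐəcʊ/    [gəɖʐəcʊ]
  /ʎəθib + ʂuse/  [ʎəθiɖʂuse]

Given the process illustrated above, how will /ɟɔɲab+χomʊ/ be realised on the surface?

The data show regressive place assimilation: /b/ → [g] before /ɣ/; /b/ → [ɖ] before /ʐ/; /b/ → [ɖ] before /ʂ/. In each pair only place changes, matching the following consonant, while manner and voice stay constant.
/b/ is a voiced bilabial stop. The following trigger /χ/ is uvular, so /b/ must become uvular as well.
The voiced uvular stop is [ɢ], so /b/ → [ɢ].

[ɟɔɲaɢχomʊ]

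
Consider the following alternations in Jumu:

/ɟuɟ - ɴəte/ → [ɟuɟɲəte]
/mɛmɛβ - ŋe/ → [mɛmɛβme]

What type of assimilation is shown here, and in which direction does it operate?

progressive place assimilation

Underlying /ɴ/ is realised as [ɲ] next to /ɟ/; /ɟ/ itself does not change.
/ɴ/ is uvular while /ɟ/ is palatal; the output [ɲ] is palatal, matching the trigger — so the feature that spreads is place.
Manner and voice are unchanged, so the assimilation is partial, not total.
The other alternating form patterns the same way: /ŋ/ → [m] after /β/ (velar → bilabial, matching bilabial) — only place changes, and always toward the preceding segment.
The trigger is the preceding segment, so the direction is progressive (perseverative).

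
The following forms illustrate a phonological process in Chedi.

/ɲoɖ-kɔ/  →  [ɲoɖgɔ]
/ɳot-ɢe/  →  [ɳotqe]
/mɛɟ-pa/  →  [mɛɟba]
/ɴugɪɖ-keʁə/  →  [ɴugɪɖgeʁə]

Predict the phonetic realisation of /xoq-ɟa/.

[xoqca]

The data show progressive voicing assimilation: /k/ → [g] after /ɖ/; /ɢ/ → [q] after /t/; /p/ → [b] after /ɟ/. In each pair only voicing changes, matching the preceding consonant, while place and manner stay constant.
/ɟ/ is a voiced palatal stop. The preceding trigger /q/ is voiceless, so /ɟ/ must become voiceless as well.
A voiceless palatal stop is [c], so the surface segment is [c].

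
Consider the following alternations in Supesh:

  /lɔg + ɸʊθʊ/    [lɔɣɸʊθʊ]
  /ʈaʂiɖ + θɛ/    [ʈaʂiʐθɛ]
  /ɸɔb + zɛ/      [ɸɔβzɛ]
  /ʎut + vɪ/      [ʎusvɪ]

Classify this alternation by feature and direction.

The segment that alternates is /g/, which surfaces as [ɣ] when adjacent to /ɸ/.
The change stop → fricative matches the manner of the following /ɸ/, identifying this as manner assimilation.
Place and voice are unchanged, so the assimilation is partial, not total.
The other alternating forms pattern the same way: /ɖ/ → [ʐ] before /θ/ (stop → fricative, matching a fricative); /b/ → [β] before /z/ (stop → fricative, matching a fricative); /t/ → [s] before /v/ (stop → fricative, matching a fricative) — only manner changes, and always toward the following segment.
The trigger is the following segment, so the direction is regressive (anticipatory).

regressive manner assimilation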